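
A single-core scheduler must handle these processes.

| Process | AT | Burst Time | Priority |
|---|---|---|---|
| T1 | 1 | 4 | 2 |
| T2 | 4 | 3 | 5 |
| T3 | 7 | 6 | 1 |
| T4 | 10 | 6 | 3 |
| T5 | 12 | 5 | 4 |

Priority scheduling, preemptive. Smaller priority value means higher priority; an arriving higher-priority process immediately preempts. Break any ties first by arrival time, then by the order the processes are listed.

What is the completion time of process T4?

19

Timeline: | idle 0-1 | T1 1-5 | T2 5-7 | T3 7-13 | T4 13-19 | T5 19-24 | T2 24-25 |
Completion: T1=5  T2=25  T3=13  T4=19  T5=24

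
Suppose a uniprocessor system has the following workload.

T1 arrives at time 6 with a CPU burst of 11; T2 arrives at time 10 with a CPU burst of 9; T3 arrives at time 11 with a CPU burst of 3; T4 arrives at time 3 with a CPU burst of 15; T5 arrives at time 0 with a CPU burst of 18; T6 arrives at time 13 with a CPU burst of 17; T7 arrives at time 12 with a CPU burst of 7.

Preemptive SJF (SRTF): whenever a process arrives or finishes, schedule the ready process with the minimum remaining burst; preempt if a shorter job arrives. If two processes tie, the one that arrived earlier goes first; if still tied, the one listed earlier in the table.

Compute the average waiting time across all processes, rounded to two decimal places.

Gantt: | T5 0-6 | T1 6-11 | T3 11-14 | T1 14-20 | T7 20-27 | T2 27-36 | T5 36-48 | T4 48-63 | T6 63-80 |
Completion: T1=20  T2=36  T3=14  T4=63  T5=48  T6=80  T7=27
Turnaround (C−A): T1=14  T2=26  T3=3  T4=60  T5=48  T6=67  T7=15
Waiting times: T1=3, T2=17, T3=0, T4=45, T5=30, T6=50, T7=8
Average waiting = (3+17+0+45+30+50+8) / 7 = 153/7 = 21.86

21.86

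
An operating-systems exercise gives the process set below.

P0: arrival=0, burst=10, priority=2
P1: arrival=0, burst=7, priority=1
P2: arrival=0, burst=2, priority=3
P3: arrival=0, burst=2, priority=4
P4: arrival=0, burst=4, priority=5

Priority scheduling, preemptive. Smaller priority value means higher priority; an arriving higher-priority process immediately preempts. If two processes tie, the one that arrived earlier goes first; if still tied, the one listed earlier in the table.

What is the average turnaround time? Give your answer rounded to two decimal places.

17.80

Schedule: | P1 0-7 | P0 7-17 | P2 17-19 | P3 19-21 | P4 21-25 |
Completion: P0=17  P1=7  P2=19  P3=21  P4=25
Turnaround (C−A): P0=17  P1=7  P2=19  P3=21  P4=25
Turnaround times: P0=17, P1=7, P2=19, P3=21, P4=25
Average turnaround = (17+7+19+21+25) / 5 = 89/5 = 17.80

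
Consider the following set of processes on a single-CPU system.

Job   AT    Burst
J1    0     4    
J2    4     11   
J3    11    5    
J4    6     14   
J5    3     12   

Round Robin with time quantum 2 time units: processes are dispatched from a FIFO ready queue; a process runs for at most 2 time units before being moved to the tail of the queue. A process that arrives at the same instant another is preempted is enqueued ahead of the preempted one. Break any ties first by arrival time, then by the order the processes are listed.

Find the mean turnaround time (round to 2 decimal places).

Gantt: | J1 0-4 | J5 4-6 | J2 6-8 | J4 8-10 | J5 10-12 | J2 12-14 | J4 14-16 | J3 16-18 | J5 18-20 | J2 20-22 | J4 22-24 | J3 24-26 | J5 26-28 | J2 28-30 | J4 30-32 | J3 32-33 | J5 33-35 | J2 35-37 | J4 37-39 | J5 39-41 | J2 41-42 | J4 42-46 |
Completion: J1=4  J2=42  J3=33  J4=46  J5=41
Turnaround times: J1=4, J2=38, J3=22, J4=40, J5=38
Average turnaround = (4+38+22+40+38) / 5 = 142/5 = 28.40

28.40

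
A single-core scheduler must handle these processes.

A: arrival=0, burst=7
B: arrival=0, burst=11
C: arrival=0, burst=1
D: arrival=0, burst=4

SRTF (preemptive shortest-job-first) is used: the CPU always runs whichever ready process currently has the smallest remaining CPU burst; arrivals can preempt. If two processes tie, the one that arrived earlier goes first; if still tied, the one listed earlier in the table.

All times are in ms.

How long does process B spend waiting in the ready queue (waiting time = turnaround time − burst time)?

Gantt: | C 0-1 | D 1-5 | A 5-12 | B 12-23 |
Completion: A=12  B=23  C=1  D=5
Turnaround (C−A): A=12  B=23  C=1  D=5
Waiting(B) = turnaround − burst = 23 − 11 = 12

12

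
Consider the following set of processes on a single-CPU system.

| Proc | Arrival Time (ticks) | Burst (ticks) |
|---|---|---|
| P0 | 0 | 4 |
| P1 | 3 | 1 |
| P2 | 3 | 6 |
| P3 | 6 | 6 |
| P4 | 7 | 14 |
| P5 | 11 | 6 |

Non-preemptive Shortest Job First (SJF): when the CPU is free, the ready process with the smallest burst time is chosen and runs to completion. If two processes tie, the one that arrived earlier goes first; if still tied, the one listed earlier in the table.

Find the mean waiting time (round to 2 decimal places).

Gantt: | P0 0-4 | P1 4-5 | P2 5-11 | P3 11-17 | P5 17-23 | P4 23-37 |
Completion: P0=4  P1=5  P2=11  P3=17  P4=37  P5=23
Waiting times: P0=0, P1=1, P2=2, P3=5, P4=16, P5=6
Average waiting = (0+1+2+5+16+6) / 6 = 30/6 = 5.00

5.00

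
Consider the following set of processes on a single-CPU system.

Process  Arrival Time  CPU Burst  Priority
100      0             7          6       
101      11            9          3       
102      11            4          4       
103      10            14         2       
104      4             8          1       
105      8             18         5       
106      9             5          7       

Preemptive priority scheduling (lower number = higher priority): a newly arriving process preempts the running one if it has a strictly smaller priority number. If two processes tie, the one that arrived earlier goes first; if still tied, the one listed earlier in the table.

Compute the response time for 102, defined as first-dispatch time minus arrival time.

Timeline: | 100 0-4 | 104 4-12 | 103 12-26 | 101 26-35 | 102 35-39 | 105 39-57 | 100 57-60 | 106 60-65 |
Completion: 100=60  101=35  102=39  103=26  104=12  105=57  106=65
Response(102) = first start − arrival = 35 − 11 = 24

24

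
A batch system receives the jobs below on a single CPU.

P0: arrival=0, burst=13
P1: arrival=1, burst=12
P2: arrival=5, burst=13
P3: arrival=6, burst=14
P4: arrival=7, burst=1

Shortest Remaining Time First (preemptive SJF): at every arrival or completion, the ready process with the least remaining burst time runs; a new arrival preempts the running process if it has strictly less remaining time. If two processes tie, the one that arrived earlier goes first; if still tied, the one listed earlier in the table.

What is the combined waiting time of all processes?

68

Gantt: | P0 0-7 | P4 7-8 | P0 8-14 | P1 14-26 | P2 26-39 | P3 39-53 |
Completion: P0=14  P1=26  P2=39  P3=53  P4=8
Turnaround (C−A): P0=14  P1=25  P2=34  P3=47  P4=1
Waiting = turnaround − burst: P0=1, P1=13, P2=21, P3=33, P4=0
Total waiting = 1 + 13 + 21 + 33 + 0 = 68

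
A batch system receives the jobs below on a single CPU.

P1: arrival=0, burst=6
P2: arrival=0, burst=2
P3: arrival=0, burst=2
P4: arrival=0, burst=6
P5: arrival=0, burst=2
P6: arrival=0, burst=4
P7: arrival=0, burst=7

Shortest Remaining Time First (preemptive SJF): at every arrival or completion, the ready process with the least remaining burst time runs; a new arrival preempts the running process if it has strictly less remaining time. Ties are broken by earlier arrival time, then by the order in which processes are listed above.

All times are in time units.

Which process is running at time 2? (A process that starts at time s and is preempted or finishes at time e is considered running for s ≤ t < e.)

P3

Schedule: | P2 0-2 | P3 2-4 | P5 4-6 | P6 6-10 | P1 10-16 | P4 16-22 | P7 22-29 |
Completion: P1=16  P2=2  P3=4  P4=22  P5=6  P6=10  P7=29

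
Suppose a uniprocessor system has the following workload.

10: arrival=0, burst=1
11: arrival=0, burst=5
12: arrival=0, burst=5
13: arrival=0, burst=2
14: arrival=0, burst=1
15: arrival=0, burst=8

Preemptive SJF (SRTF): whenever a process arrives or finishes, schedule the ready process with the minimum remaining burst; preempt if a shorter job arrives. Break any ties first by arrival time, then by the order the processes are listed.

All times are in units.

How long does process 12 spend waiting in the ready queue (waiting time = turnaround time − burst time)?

9

Gantt: | 10 0-1 | 14 1-2 | 13 2-4 | 11 4-9 | 12 9-14 | 15 14-22 |
Completion: 10=1  11=9  12=14  13=4  14=2  15=22
Waiting(12) = turnaround − burst = 14 − 5 = 9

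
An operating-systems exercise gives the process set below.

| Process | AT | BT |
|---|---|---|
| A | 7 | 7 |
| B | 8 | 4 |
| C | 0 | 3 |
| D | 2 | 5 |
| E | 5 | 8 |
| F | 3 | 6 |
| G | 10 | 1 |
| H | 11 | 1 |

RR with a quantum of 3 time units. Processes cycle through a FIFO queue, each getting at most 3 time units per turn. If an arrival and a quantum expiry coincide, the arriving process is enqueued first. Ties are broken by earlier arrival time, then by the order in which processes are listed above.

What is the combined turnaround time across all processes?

Gantt: | C 0-3 | D 3-6 | F 6-9 | E 9-12 | D 12-14 | A 14-17 | B 17-20 | F 20-23 | G 23-24 | H 24-25 | E 25-28 | A 28-31 | B 31-32 | E 32-34 | A 34-35 |
Completion: A=35  B=32  C=3  D=14  E=34  F=23  G=24  H=25
Turnaround (C−A): A=28  B=24  C=3  D=12  E=29  F=20  G=14  H=14
Turnaround = completion − arrival: A=28, B=24, C=3, D=12, E=29, F=20, G=14, H=14
Total turnaround = 28 + 24 + 3 + 12 + 29 + 20 + 14 + 14 = 144

144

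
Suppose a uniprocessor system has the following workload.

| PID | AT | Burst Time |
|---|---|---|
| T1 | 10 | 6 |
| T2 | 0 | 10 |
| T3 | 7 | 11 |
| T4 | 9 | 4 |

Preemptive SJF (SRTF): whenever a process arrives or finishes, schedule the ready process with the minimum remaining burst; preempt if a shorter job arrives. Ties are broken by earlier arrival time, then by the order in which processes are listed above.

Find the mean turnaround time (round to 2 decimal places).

12.25

Timeline: | T2 0-10 | T4 10-14 | T1 14-20 | T3 20-31 |
Completion: T1=20  T2=10  T3=31  T4=14
Turnaround times: T1=10, T2=10, T3=24, T4=5
Average turnaround = (10+10+24+5) / 4 = 49/4 = 12.25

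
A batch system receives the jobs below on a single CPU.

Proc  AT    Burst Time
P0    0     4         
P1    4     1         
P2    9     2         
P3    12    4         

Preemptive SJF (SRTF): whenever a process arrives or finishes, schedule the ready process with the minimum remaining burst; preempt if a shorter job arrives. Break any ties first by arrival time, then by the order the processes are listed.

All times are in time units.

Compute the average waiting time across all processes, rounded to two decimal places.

Schedule: | P0 0-4 | P1 4-5 | idle 5-9 | P2 9-11 | idle 11-12 | P3 12-16 |
Completion: P0=4  P1=5  P2=11  P3=16
Waiting times: P0=0, P1=0, P2=0, P3=0
Average waiting = (0+0+0+0) / 4 = 0/4 = 0.00

0.00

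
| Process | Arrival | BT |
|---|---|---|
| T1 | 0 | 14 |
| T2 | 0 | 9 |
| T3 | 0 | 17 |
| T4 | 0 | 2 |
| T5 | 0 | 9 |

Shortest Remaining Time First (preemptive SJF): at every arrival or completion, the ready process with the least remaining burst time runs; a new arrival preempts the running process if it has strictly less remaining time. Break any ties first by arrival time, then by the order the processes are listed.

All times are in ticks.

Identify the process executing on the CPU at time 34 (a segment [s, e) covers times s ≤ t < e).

T3

Schedule: | T4 0-2 | T2 2-11 | T5 11-20 | T1 20-34 | T3 34-51 |
Completion: T1=34  T2=11  T3=51  T4=2  T5=20
Turnaround (C−A): T1=34  T2=11  T3=51  T4=2  T5=20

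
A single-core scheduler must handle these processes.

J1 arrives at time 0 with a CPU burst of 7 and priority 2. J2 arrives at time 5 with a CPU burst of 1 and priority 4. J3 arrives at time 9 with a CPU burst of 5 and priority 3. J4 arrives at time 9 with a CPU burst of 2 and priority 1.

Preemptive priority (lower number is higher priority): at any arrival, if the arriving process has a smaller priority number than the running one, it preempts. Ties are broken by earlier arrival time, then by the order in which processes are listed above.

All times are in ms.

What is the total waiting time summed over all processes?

Gantt: | J1 0-7 | J2 7-8 | idle 8-9 | J4 9-11 | J3 11-16 |
Completion: J1=7  J2=8  J3=16  J4=11
Waiting = turnaround − burst: J1=0, J2=2, J3=2, J4=0
Total waiting = 0 + 2 + 2 + 0 = 4

4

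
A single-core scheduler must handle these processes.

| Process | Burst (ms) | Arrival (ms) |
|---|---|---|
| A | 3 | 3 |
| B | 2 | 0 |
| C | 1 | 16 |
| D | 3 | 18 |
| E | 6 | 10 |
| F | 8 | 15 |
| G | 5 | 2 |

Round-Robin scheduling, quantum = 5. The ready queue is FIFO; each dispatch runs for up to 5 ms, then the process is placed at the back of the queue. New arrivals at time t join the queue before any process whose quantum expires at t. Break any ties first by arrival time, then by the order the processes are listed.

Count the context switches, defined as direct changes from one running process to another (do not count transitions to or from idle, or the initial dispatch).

8

Timeline: | B 0-2 | G 2-7 | A 7-10 | E 10-15 | F 15-20 | E 20-21 | C 21-22 | D 22-25 | F 25-28 |
Completion: A=10  B=2  C=22  D=25  E=21  F=28  G=7
Turnaround (C−A): A=7  B=2  C=6  D=7  E=11  F=13  G=5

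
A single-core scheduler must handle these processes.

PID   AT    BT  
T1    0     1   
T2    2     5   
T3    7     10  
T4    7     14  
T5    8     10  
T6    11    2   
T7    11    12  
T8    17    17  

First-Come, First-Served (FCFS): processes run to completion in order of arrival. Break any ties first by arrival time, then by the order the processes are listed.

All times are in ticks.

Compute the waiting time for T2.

0

Timeline: | T1 0-1 | idle 1-2 | T2 2-7 | T3 7-17 | T4 17-31 | T5 31-41 | T6 41-43 | T7 43-55 | T8 55-72 |
Completion: T1=1  T2=7  T3=17  T4=31  T5=41  T6=43  T7=55  T8=72
Turnaround (C−A): T1=1  T2=5  T3=10  T4=24  T5=33  T6=32  T7=44  T8=55
Waiting(T2) = turnaround − burst = 5 − 5 = 0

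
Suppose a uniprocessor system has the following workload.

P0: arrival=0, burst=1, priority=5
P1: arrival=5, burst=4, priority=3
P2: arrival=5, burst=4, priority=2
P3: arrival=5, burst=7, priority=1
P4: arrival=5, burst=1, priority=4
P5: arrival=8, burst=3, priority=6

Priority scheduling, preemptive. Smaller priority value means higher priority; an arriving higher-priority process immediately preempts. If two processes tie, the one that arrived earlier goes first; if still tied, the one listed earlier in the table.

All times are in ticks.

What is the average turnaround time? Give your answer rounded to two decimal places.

11.00

Schedule: | P0 0-1 | idle 1-5 | P3 5-12 | P2 12-16 | P1 16-20 | P4 20-21 | P5 21-24 |
Completion: P0=1  P1=20  P2=16  P3=12  P4=21  P5=24
Turnaround (C−A): P0=1  P1=15  P2=11  P3=7  P4=16  P5=16
Turnaround times: P0=1, P1=15, P2=11, P3=7, P4=16, P5=16
Average turnaround = (1+15+11+7+16+16) / 6 = 66/6 = 11.00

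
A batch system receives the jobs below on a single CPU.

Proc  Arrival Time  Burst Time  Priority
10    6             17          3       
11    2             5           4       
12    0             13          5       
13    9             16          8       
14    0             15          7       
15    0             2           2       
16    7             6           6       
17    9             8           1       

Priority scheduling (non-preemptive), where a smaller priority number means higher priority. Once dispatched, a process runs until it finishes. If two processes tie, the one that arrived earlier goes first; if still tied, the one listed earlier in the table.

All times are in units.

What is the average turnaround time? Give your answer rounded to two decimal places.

Schedule: | 15 0-2 | 11 2-7 | 10 7-24 | 17 24-32 | 12 32-45 | 16 45-51 | 14 51-66 | 13 66-82 |
Completion: 10=24  11=7  12=45  13=82  14=66  15=2  16=51  17=32
Turnaround (C−A): 10=18  11=5  12=45  13=73  14=66  15=2  16=44  17=23
Turnaround times: 10=18, 11=5, 12=45, 13=73, 14=66, 15=2, 16=44, 17=23
Average turnaround = (18+5+45+73+66+2+44+23) / 8 = 276/8 = 34.50

34.50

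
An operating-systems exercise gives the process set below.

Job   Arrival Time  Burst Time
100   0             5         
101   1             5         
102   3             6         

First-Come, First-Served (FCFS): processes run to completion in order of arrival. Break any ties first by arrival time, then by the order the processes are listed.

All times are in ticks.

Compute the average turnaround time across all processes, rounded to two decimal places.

9.00

Timeline: | 100 0-5 | 101 5-10 | 102 10-16 |
Completion: 100=5  101=10  102=16
Turnaround (C−A): 100=5  101=9  102=13
Turnaround times: 100=5, 101=9, 102=13
Average turnaround = (5+9+13) / 3 = 27/3 = 9.00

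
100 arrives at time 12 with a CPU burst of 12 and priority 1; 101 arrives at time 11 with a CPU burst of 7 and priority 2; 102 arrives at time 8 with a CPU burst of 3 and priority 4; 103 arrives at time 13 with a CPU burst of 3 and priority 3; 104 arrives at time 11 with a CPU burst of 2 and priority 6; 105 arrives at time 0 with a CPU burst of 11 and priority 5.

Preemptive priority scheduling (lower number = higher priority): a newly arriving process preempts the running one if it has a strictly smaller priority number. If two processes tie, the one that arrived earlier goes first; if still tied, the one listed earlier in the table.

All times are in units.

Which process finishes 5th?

Gantt: | 105 0-8 | 102 8-11 | 101 11-12 | 100 12-24 | 101 24-30 | 103 30-33 | 105 33-36 | 104 36-38 |
Completion: 100=24  101=30  102=11  103=33  104=38  105=36
Finish order: 102 → 100 → 101 → 103 → 105 → 104

105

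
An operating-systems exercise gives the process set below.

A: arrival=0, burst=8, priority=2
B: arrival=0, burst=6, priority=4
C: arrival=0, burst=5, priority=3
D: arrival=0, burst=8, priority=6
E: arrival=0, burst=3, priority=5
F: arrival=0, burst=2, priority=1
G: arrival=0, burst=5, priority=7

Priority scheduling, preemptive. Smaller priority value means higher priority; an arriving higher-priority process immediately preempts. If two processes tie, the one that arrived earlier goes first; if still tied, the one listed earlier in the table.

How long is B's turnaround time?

Timeline: | F 0-2 | A 2-10 | C 10-15 | B 15-21 | E 21-24 | D 24-32 | G 32-37 |
Completion: A=10  B=21  C=15  D=32  E=24  F=2  G=37
Turnaround (C−A): A=10  B=21  C=15  D=32  E=24  F=2  G=37
Turnaround(B) = completion − arrival = 21 − 0 = 21

21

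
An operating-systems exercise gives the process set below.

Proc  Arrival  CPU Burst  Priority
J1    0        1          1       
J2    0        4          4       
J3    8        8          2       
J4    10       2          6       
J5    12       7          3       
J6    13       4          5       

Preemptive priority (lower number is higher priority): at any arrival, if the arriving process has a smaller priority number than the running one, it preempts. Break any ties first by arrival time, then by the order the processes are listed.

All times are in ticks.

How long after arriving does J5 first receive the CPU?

Timeline: | J1 0-1 | J2 1-5 | idle 5-8 | J3 8-16 | J5 16-23 | J6 23-27 | J4 27-29 |
Completion: J1=1  J2=5  J3=16  J4=29  J5=23  J6=27
Response(J5) = first start − arrival = 16 − 12 = 4

4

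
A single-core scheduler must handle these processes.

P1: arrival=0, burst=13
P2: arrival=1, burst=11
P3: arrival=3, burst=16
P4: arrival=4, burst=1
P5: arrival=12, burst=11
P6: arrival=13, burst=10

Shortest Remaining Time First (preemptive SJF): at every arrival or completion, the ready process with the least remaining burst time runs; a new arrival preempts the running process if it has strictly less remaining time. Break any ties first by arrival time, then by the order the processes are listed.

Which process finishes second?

P2

Timeline: | P1 0-1 | P2 1-4 | P4 4-5 | P2 5-13 | P6 13-23 | P5 23-34 | P1 34-46 | P3 46-62 |
Completion: P1=46  P2=13  P3=62  P4=5  P5=34  P6=23
Finish order: P4 → P2 → P6 → P5 → P1 → P3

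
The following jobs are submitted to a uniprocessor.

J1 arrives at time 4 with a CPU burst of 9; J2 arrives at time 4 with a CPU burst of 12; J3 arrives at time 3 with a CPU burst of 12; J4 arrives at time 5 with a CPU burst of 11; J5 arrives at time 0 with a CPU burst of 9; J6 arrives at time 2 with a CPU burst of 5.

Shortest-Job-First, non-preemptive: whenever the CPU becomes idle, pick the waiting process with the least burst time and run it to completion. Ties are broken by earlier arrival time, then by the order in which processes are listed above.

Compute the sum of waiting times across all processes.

108

Gantt: | J5 0-9 | J6 9-14 | J1 14-23 | J4 23-34 | J3 34-46 | J2 46-58 |
Completion: J1=23  J2=58  J3=46  J4=34  J5=9  J6=14
Waiting = turnaround − burst: J1=10, J2=42, J3=31, J4=18, J5=0, J6=7
Total waiting = 10 + 42 + 31 + 18 + 0 + 7 = 108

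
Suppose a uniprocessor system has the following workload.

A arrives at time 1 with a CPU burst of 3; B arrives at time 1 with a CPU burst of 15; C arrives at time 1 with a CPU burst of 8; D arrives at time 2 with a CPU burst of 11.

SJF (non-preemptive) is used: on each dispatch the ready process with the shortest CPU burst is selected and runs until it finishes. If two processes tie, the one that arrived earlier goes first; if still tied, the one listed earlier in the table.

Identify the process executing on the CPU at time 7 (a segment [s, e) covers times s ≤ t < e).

C

Gantt: | idle 0-1 | A 1-4 | C 4-12 | D 12-23 | B 23-38 |
Completion: A=4  B=38  C=12  D=23
Turnaround (C−A): A=3  B=37  C=11  D=21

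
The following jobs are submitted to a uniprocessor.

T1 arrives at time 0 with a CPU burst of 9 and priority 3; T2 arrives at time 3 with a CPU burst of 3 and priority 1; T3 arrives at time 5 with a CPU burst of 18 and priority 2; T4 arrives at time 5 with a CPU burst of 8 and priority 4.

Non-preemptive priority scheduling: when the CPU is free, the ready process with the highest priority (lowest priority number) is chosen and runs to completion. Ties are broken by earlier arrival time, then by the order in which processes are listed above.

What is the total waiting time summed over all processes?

38

Schedule: | T1 0-9 | T2 9-12 | T3 12-30 | T4 30-38 |
Completion: T1=9  T2=12  T3=30  T4=38
Turnaround (C−A): T1=9  T2=9  T3=25  T4=33
Waiting = turnaround − burst: T1=0, T2=6, T3=7, T4=25
Total waiting = 0 + 6 + 7 + 25 = 38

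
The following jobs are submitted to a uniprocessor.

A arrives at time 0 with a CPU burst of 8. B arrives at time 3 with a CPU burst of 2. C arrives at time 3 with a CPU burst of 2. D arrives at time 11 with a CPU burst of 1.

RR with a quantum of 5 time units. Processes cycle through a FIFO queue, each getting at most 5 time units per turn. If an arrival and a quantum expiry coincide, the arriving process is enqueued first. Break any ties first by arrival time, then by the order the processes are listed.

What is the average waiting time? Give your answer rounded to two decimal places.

Timeline: | A 0-5 | B 5-7 | C 7-9 | A 9-12 | D 12-13 |
Completion: A=12  B=7  C=9  D=13
Turnaround (C−A): A=12  B=4  C=6  D=2
Waiting times: A=4, B=2, C=4, D=1
Average waiting = (4+2+4+1) / 4 = 11/4 = 2.75

2.75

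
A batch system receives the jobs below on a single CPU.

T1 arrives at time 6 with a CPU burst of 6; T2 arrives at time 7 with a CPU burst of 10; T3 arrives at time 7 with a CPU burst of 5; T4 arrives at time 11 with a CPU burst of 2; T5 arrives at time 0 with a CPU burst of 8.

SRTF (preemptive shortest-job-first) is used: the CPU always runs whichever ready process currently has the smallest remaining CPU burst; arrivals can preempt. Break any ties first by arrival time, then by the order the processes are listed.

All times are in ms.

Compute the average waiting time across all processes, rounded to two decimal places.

5.20

Schedule: | T5 0-8 | T3 8-13 | T4 13-15 | T1 15-21 | T2 21-31 |
Completion: T1=21  T2=31  T3=13  T4=15  T5=8
Turnaround (C−A): T1=15  T2=24  T3=6  T4=4  T5=8
Waiting times: T1=9, T2=14, T3=1, T4=2, T5=0
Average waiting = (9+14+1+2+0) / 5 = 26/5 = 5.20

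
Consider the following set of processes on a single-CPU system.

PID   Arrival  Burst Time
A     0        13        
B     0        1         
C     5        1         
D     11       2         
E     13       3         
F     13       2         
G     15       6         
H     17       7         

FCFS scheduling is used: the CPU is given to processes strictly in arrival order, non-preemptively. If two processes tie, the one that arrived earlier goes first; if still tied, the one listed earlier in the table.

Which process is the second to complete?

Timeline: | A 0-13 | B 13-14 | C 14-15 | D 15-17 | E 17-20 | F 20-22 | G 22-28 | H 28-35 |
Completion: A=13  B=14  C=15  D=17  E=20  F=22  G=28  H=35
Turnaround (C−A): A=13  B=14  C=10  D=6  E=7  F=9  G=13  H=18
Finish order: A → B → C → D → E → F → G → H

B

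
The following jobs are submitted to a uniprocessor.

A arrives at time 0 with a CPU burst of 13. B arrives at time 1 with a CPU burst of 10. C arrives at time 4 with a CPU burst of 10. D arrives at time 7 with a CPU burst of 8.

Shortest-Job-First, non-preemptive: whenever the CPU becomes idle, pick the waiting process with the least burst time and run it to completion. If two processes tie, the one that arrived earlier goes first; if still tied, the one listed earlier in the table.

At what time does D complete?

Gantt: | A 0-13 | D 13-21 | B 21-31 | C 31-41 |
Completion: A=13  B=31  C=41  D=21
Turnaround (C−A): A=13  B=30  C=37  D=14

21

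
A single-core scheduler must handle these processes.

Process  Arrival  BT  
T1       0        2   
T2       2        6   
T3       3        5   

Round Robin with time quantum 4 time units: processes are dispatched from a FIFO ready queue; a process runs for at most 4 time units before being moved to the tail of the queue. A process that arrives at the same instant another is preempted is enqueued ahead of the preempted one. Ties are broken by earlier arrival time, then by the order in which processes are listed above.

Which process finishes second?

Schedule: | T1 0-2 | T2 2-6 | T3 6-10 | T2 10-12 | T3 12-13 |
Completion: T1=2  T2=12  T3=13
Turnaround (C−A): T1=2  T2=10  T3=10
Finish order: T1 → T2 → T3

T2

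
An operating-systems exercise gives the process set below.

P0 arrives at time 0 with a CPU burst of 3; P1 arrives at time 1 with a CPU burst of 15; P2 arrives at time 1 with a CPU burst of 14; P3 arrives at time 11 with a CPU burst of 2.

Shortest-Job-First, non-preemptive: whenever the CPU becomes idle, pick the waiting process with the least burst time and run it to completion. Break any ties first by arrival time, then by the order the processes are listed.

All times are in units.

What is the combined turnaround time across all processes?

Timeline: | P0 0-3 | P2 3-17 | P3 17-19 | P1 19-34 |
Completion: P0=3  P1=34  P2=17  P3=19
Turnaround = completion − arrival: P0=3, P1=33, P2=16, P3=8
Total turnaround = 3 + 33 + 16 + 8 = 60

60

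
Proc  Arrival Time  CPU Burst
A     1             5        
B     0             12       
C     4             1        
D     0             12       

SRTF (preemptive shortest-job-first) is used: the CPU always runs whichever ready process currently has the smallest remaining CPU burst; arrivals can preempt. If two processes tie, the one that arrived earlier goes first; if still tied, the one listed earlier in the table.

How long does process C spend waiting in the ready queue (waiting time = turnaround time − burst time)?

Gantt: | B 0-1 | A 1-4 | C 4-5 | A 5-7 | B 7-18 | D 18-30 |
Completion: A=7  B=18  C=5  D=30
Turnaround (C−A): A=6  B=18  C=1  D=30
Waiting(C) = turnaround − burst = 1 − 1 = 0

0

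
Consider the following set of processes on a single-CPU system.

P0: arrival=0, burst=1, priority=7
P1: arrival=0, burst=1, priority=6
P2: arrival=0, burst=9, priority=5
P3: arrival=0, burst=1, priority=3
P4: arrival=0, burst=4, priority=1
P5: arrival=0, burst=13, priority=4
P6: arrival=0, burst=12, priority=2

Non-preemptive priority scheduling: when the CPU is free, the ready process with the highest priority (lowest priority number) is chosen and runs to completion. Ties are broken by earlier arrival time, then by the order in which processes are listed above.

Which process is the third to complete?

P3

Schedule: | P4 0-4 | P6 4-16 | P3 16-17 | P5 17-30 | P2 30-39 | P1 39-40 | P0 40-41 |
Completion: P0=41  P1=40  P2=39  P3=17  P4=4  P5=30  P6=16
Finish order: P4 → P6 → P3 → P5 → P2 → P1 → P0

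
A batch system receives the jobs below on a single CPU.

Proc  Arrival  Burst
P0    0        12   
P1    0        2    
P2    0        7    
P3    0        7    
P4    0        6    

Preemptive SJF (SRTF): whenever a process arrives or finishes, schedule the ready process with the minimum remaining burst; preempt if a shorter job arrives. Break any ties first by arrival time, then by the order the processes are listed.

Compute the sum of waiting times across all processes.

47

Gantt: | P1 0-2 | P4 2-8 | P2 8-15 | P3 15-22 | P0 22-34 |
Completion: P0=34  P1=2  P2=15  P3=22  P4=8
Turnaround (C−A): P0=34  P1=2  P2=15  P3=22  P4=8
Waiting = turnaround − burst: P0=22, P1=0, P2=8, P3=15, P4=2
Total waiting = 22 + 0 + 8 + 15 + 2 = 47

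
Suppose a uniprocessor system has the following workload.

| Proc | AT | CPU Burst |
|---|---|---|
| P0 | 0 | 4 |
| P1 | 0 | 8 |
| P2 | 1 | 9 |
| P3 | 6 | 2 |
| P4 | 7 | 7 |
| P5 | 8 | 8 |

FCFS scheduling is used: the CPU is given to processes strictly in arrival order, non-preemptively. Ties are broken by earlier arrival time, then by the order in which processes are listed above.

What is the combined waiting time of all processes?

68

Timeline: | P0 0-4 | P1 4-12 | P2 12-21 | P3 21-23 | P4 23-30 | P5 30-38 |
Completion: P0=4  P1=12  P2=21  P3=23  P4=30  P5=38
Waiting = turnaround − burst: P0=0, P1=4, P2=11, P3=15, P4=16, P5=22
Total waiting = 0 + 4 + 11 + 15 + 16 + 22 = 68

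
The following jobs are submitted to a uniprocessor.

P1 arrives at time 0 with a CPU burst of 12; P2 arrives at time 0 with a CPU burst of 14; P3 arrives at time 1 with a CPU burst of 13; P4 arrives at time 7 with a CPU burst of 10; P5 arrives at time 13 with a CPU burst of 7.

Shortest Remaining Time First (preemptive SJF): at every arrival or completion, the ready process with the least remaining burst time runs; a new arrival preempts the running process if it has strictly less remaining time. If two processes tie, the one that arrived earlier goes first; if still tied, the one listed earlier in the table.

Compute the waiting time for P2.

42

Gantt: | P1 0-12 | P4 12-13 | P5 13-20 | P4 20-29 | P3 29-42 | P2 42-56 |
Completion: P1=12  P2=56  P3=42  P4=29  P5=20
Waiting(P2) = turnaround − burst = 56 − 14 = 42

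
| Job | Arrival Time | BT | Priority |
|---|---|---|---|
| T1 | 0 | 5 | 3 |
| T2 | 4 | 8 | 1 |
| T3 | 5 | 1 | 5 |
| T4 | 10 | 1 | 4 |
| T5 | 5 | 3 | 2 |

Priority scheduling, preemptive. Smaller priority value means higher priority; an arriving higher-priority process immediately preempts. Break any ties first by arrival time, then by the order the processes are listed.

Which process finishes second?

T5

Timeline: | T1 0-4 | T2 4-12 | T5 12-15 | T1 15-16 | T4 16-17 | T3 17-18 |
Completion: T1=16  T2=12  T3=18  T4=17  T5=15
Turnaround (C−A): T1=16  T2=8  T3=13  T4=7  T5=10
Finish order: T2 → T5 → T1 → T4 → T3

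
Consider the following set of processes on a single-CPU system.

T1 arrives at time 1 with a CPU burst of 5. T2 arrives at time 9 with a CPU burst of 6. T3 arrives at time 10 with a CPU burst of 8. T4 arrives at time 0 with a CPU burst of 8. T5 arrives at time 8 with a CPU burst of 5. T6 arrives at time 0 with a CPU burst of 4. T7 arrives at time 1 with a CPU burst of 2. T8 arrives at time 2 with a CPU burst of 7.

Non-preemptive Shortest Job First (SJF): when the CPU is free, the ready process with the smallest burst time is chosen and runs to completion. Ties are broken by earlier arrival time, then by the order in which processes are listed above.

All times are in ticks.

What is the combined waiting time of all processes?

94

Timeline: | T6 0-4 | T7 4-6 | T1 6-11 | T5 11-16 | T2 16-22 | T8 22-29 | T4 29-37 | T3 37-45 |
Completion: T1=11  T2=22  T3=45  T4=37  T5=16  T6=4  T7=6  T8=29
Turnaround (C−A): T1=10  T2=13  T3=35  T4=37  T5=8  T6=4  T7=5  T8=27
Waiting = turnaround − burst: T1=5, T2=7, T3=27, T4=29, T5=3, T6=0, T7=3, T8=20
Total waiting = 5 + 7 + 27 + 29 + 3 + 0 + 3 + 20 = 94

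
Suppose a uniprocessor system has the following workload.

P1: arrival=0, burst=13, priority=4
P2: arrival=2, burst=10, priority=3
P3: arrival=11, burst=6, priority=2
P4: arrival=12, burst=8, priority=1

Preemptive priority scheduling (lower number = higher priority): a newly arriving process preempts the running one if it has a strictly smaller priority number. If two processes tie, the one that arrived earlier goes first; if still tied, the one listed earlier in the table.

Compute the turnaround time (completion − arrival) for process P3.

Gantt: | P1 0-2 | P2 2-11 | P3 11-12 | P4 12-20 | P3 20-25 | P2 25-26 | P1 26-37 |
Completion: P1=37  P2=26  P3=25  P4=20
Turnaround (C−A): P1=37  P2=24  P3=14  P4=8
Turnaround(P3) = completion − arrival = 25 − 11 = 14

14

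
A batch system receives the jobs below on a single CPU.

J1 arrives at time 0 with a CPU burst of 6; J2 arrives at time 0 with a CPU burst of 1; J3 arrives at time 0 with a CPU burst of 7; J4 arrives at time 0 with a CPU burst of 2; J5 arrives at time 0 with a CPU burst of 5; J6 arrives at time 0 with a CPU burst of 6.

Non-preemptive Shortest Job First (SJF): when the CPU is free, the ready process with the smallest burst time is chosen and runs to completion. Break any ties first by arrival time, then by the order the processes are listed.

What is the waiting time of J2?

0

Timeline: | J2 0-1 | J4 1-3 | J5 3-8 | J1 8-14 | J6 14-20 | J3 20-27 |
Completion: J1=14  J2=1  J3=27  J4=3  J5=8  J6=20
Waiting(J2) = turnaround − burst = 1 − 1 = 0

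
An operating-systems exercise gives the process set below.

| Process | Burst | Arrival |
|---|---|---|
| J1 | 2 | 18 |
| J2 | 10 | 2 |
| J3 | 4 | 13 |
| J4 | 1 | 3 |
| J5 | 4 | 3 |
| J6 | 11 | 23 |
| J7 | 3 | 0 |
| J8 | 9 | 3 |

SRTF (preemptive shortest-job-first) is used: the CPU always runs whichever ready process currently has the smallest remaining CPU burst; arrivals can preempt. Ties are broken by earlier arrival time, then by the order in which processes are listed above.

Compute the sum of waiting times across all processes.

43

Gantt: | J7 0-3 | J4 3-4 | J5 4-8 | J8 8-17 | J3 17-18 | J1 18-20 | J3 20-23 | J2 23-33 | J6 33-44 |
Completion: J1=20  J2=33  J3=23  J4=4  J5=8  J6=44  J7=3  J8=17
Turnaround (C−A): J1=2  J2=31  J3=10  J4=1  J5=5  J6=21  J7=3  J8=14
Waiting = turnaround − burst: J1=0, J2=21, J3=6, J4=0, J5=1, J6=10, J7=0, J8=5
Total waiting = 0 + 21 + 6 + 0 + 1 + 10 + 0 + 5 = 43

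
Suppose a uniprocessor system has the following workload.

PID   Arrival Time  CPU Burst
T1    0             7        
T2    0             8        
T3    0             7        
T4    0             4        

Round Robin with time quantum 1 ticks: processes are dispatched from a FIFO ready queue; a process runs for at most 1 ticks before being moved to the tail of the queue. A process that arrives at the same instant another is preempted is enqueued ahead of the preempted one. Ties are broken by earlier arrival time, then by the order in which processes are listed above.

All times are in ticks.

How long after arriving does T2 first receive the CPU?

1

Timeline: | T1 0-1 | T2 1-2 | T3 2-3 | T4 3-4 | T1 4-5 | T2 5-6 | T3 6-7 | T4 7-8 | T1 8-9 | T2 9-10 | T3 10-11 | T4 11-12 | T1 12-13 | T2 13-14 | T3 14-15 | T4 15-16 | T1 16-17 | T2 17-18 | T3 18-19 | T1 19-20 | T2 20-21 | T3 21-22 | T1 22-23 | T2 23-24 | T3 24-25 | T2 25-26 |
Completion: T1=23  T2=26  T3=25  T4=16
Turnaround (C−A): T1=23  T2=26  T3=25  T4=16
Response(T2) = first start − arrival = 1 − 0 = 1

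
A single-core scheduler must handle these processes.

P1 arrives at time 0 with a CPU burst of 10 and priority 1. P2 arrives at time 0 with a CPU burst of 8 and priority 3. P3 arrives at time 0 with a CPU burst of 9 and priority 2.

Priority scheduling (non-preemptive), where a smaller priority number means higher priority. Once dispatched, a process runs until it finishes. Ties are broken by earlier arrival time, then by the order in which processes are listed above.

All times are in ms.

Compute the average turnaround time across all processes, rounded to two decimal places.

18.67

Timeline: | P1 0-10 | P3 10-19 | P2 19-27 |
Completion: P1=10  P2=27  P3=19
Turnaround (C−A): P1=10  P2=27  P3=19
Turnaround times: P1=10, P2=27, P3=19
Average turnaround = (10+27+19) / 3 = 56/3 = 18.67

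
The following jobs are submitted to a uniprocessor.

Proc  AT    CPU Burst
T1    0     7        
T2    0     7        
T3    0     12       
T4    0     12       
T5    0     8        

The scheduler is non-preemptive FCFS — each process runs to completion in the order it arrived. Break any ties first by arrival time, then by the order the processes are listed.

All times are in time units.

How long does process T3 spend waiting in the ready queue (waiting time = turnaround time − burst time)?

14

Schedule: | T1 0-7 | T2 7-14 | T3 14-26 | T4 26-38 | T5 38-46 |
Completion: T1=7  T2=14  T3=26  T4=38  T5=46
Waiting(T3) = turnaround − burst = 26 − 12 = 14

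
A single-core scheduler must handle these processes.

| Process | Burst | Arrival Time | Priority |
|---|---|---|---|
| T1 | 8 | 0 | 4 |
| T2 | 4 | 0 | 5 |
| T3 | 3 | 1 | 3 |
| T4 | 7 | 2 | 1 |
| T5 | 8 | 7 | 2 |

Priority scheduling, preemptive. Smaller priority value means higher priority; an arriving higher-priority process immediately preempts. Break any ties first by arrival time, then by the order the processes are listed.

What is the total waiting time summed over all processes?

61

Gantt: | T1 0-1 | T3 1-2 | T4 2-9 | T5 9-17 | T3 17-19 | T1 19-26 | T2 26-30 |
Completion: T1=26  T2=30  T3=19  T4=9  T5=17
Turnaround (C−A): T1=26  T2=30  T3=18  T4=7  T5=10
Waiting = turnaround − burst: T1=18, T2=26, T3=15, T4=0, T5=2
Total waiting = 18 + 26 + 15 + 0 + 2 = 61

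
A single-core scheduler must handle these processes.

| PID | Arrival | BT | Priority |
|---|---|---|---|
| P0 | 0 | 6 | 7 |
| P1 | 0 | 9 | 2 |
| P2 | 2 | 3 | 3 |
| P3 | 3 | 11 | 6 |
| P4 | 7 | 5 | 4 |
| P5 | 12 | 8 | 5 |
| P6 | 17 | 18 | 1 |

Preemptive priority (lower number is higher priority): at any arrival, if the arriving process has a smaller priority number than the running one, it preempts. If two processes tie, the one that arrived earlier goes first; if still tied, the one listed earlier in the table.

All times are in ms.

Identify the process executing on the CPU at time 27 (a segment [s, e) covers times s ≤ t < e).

Timeline: | P1 0-9 | P2 9-12 | P4 12-17 | P6 17-35 | P5 35-43 | P3 43-54 | P0 54-60 |
Completion: P0=60  P1=9  P2=12  P3=54  P4=17  P5=43  P6=35
Turnaround (C−A): P0=60  P1=9  P2=10  P3=51  P4=10  P5=31  P6=18

P6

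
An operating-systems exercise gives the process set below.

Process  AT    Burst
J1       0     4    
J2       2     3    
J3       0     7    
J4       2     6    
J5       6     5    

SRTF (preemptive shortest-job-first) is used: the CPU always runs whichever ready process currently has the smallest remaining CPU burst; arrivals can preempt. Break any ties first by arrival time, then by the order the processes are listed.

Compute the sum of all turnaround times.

56

Schedule: | J1 0-4 | J2 4-7 | J5 7-12 | J4 12-18 | J3 18-25 |
Completion: J1=4  J2=7  J3=25  J4=18  J5=12
Turnaround = completion − arrival: J1=4, J2=5, J3=25, J4=16, J5=6
Total turnaround = 4 + 5 + 25 + 16 + 6 = 56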